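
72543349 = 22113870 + 50429479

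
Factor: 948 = 2^2*3^1*79^1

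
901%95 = 46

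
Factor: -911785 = -1 * 5^1 * 7^1 * 109^1 * 239^1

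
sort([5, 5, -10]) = [-10, 5, 5]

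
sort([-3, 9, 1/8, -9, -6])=[-9, -6, -3, 1/8, 9]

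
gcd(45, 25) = 5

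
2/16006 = 1/8003 ≈ 0.000125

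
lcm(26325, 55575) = 500175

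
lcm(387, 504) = 21672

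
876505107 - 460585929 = 415919178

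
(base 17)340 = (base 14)4ab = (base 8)1647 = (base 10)935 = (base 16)3a7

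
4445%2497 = 1948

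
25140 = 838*30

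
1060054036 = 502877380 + 557176656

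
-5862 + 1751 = -4111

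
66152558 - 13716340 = 52436218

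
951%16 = 7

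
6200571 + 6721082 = 12921653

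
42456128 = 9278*4576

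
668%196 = 80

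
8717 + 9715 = 18432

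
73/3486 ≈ 0.0209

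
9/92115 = 1/10235 ≈ 0.0000977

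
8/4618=4/2309 ≈ 0.00173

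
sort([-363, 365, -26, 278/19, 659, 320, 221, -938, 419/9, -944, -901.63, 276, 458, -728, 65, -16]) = [-944, -938, -901.63, -728, -363, -26, -16, 278/19, 419/9, 65, 221, 276, 320, 365, 458, 659]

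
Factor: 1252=2^2*313^1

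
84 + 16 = 100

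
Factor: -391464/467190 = -1 * 2^2 * 5^ (-1) * 29^ (-1) * 179^ (-1) * 5437^1 = -21748/25955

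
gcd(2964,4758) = 78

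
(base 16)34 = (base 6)124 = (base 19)2e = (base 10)52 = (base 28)1o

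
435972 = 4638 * 94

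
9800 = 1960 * 5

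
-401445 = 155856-557301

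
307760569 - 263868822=43891747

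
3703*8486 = 31423658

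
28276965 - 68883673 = -40606708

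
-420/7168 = -15/256 ≈ -0.0586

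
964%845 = 119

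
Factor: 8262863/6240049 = 7^1 * 47^(-1) * 103^(-1) * 1289^(-1) * 1180409^1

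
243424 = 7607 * 32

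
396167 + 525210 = 921377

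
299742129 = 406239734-106497605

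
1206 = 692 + 514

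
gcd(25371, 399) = 3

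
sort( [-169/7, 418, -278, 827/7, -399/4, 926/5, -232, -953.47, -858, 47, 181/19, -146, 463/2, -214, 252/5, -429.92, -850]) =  [-953.47, -858, -850, -429.92, -278, -232, -214, -146, -399/4, -169/7, 181/19, 47, 252/5, 827/7, 926/5, 463/2, 418]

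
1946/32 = 60 + 13/16 ≈ 60.81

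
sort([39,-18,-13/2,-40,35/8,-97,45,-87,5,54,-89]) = [-97,-89,-87,-40,-18,-13/2,35/8,5,39,45,54]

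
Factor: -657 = -1*3^2*73^1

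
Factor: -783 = -1 * 3^3 * 29^1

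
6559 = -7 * (-937)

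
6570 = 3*2190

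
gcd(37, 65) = 1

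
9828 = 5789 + 4039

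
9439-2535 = 6904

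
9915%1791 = 960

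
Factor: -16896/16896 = -1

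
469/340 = 1+129/340 ≈ 1.38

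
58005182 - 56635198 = 1369984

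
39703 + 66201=105904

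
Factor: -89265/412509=-1 * 5^1 * 11^1 * 19^(-1) * 541^1 * 7237^(-1)=-29755/137503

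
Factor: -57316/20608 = -1 * 2^(-5) * 89^1 = -89/32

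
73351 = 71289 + 2062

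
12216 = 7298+4918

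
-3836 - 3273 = -7109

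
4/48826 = 2/24413 ≈ 0.0000819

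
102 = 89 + 13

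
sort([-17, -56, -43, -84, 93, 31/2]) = [-84, -56, -43, -17, 31/2, 93]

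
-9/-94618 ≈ 0.0000951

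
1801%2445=1801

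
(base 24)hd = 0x1a5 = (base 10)421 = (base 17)17d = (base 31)di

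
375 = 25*15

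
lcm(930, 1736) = 26040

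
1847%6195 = 1847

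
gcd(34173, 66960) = 9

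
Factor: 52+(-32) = 2^2 * 5^1 = 20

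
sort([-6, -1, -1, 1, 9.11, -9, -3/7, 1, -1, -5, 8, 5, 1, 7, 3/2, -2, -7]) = [-9, -7, -6, -5, -2, -1, -1, -1, -3/7, 1, 1, 1, 3/2, 5, 7, 8, 9.11]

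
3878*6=23268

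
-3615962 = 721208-4337170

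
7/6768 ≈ 0.00103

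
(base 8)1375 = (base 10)765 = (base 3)1001100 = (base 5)11030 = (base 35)lu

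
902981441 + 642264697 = 1545246138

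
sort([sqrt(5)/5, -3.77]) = [-3.77, sqrt(5)/5]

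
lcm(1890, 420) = 3780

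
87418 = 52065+35353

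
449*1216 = 545984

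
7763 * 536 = 4160968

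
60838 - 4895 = 55943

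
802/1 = 802 = 802.00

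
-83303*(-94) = 7830482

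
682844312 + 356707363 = 1039551675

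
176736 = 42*4208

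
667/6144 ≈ 0.109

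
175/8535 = 35/1707 ≈ 0.0205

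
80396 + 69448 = 149844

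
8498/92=92 + 17/46 ≈ 92.37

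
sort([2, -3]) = [-3, 2]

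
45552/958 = 47+263/479 ≈ 47.55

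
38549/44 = 876 + 5/44 ≈ 876.11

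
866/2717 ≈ 0.319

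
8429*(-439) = -3700331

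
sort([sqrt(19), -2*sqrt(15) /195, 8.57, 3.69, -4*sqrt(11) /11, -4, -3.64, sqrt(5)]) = [-4, -3.64, -4*sqrt(11) /11, -2*sqrt(15) /195, sqrt(5), 3.69, sqrt(19), 8.57]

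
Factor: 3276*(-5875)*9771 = -1*2^2*3^3*5^3*7^1*13^1*47^1*3257^1 = -188057551500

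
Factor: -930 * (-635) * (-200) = -1 * 2^4 * 3^1 * 5^4 * 31^1 * 127^1 = -118110000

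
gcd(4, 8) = 4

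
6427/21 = 306 + 1/21 ≈ 306.05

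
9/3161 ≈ 0.00285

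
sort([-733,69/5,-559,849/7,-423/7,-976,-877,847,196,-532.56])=[-976,-877,-733,-559,-532.56,-423/7,69/5,849/7,196,847]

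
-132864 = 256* (-519)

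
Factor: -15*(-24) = 2^3*3^2*5^1 = 360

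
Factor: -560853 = -1 * 3^2 * 101^1 * 617^1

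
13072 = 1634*8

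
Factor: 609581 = 7^1 * 87083^1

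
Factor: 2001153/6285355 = 3^1 * 5^(-1) * 7^1 * 11^1 * 8663^1 * 1257071^(-1)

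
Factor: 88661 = 88661^1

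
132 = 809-677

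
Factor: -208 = -1*2^4*13^1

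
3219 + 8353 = 11572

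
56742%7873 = 1631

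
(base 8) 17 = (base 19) f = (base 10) 15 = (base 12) 13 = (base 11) 14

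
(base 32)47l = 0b1000011110101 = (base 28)5f1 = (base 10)4341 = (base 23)84h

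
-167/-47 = 3 + 26/47≈3.55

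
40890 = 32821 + 8069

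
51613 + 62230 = 113843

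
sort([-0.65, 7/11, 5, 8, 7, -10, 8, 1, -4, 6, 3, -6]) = [-10, -6, -4, -0.65, 7/11, 1, 3, 5, 6, 7, 8, 8]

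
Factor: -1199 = -1*11^1*109^1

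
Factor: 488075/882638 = 2^(-1) * 5^2 * 7^1 * 2789^1 * 441319^(-1)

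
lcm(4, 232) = 232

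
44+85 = 129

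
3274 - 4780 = -1506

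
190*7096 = 1348240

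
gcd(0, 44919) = 44919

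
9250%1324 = 1306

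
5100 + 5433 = 10533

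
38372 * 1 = 38372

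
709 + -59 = 650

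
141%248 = 141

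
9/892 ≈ 0.0101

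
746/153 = 4 + 134/153 ≈ 4.88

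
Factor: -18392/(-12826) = 2^2*19^1*53^(-1) = 76/53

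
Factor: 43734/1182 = 37^1 = 37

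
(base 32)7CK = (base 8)16624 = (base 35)66C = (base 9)11343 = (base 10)7572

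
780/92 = 195/23 ≈ 8.48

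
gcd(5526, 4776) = 6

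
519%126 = 15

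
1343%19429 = 1343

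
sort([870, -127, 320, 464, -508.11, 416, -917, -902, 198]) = [-917, -902, -508.11, -127, 198, 320, 416, 464, 870]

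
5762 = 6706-944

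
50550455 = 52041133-1490678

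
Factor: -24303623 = -1 * 677^1 * 35899^1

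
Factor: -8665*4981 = -1*5^1*17^1*293^1*1733^1 = -43160365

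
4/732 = 1/183 ≈ 0.00546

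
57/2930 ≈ 0.0195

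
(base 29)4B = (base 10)127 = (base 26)4N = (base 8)177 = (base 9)151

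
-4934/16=-2467/8≈-308.38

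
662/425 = 1+237/425 ≈ 1.56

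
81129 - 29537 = 51592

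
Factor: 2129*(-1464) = -1*2^3*3^1*61^1*2129^1 = -3116856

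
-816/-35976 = 34/1499≈0.0227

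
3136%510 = 76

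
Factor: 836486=2^1 * 7^1 * 149^1 * 401^1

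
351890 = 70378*5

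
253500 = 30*8450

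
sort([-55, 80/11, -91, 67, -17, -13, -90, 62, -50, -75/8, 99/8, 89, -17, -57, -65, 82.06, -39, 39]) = [-91, -90, -65, -57, -55, -50, -39, -17, -17, -13, -75/8, 80/11, 99/8, 39, 62, 67, 82.06, 89]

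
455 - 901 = -446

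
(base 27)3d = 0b1011110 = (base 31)31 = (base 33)2s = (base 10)94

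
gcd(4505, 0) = 4505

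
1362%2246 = 1362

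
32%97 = 32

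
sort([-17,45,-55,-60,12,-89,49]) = [-89,-60,-55,-17,12,45,49]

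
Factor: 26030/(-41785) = -1*2^1*19^1*61^(-1) = -38/61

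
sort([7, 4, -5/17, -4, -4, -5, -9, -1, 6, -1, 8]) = [-9, -5, -4, -4, -1, -1, -5/17, 4, 6, 7, 8]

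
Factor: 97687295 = 5^1 * 647^1 * 30197^1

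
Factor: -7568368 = -1*2^4*199^1*2377^1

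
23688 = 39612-15924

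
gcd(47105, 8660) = 5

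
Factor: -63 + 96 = 3^1 * 11^1 = 33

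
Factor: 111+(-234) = -1*3^1*41^1 = -123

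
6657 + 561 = 7218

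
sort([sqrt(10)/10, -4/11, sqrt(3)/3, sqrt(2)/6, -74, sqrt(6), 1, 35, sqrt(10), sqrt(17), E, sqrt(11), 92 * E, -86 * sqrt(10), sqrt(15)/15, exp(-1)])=[-86 * sqrt(10), -74, -4/11, sqrt(2)/6, sqrt(15)/15, sqrt(10)/10, exp(-1), sqrt(3)/3, 1, sqrt(6), E, sqrt(10), sqrt(11), sqrt(17), 35, 92 * E]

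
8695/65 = 133 + 10/13 ≈ 133.77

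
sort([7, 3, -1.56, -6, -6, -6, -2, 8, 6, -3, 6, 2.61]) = [-6, -6, -6, -3, -2, -1.56, 2.61, 3, 6, 6, 7, 8]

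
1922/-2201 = -62/71 ≈ -0.873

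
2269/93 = 24 + 37/93 ≈ 24.40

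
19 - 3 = 16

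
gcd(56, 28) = 28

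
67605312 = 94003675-26398363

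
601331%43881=30878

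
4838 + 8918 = 13756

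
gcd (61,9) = 1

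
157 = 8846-8689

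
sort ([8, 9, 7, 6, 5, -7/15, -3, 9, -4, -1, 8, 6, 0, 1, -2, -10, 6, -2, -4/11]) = [-10, -4, -3, -2, -2, -1, -7/15, -4/11, 0, 1, 5, 6, 6, 6, 7, 8, 8, 9, 9]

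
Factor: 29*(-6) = -1*2^1*3^1*29^1 = -174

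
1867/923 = 2 + 21/923 ≈ 2.02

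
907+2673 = 3580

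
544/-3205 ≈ -0.170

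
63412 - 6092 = 57320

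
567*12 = 6804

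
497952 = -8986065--9484017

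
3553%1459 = 635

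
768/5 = 153 + 3/5 = 153.60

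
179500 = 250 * 718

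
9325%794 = 591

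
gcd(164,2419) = 41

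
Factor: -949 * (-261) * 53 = 3^2 * 13^1 * 29^1 * 53^1 * 73^1 = 13127517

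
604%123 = 112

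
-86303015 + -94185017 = -180488032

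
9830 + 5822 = 15652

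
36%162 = 36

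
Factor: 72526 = 2^1*36263^1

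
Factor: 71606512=2^4*4475407^1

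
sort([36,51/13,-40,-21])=[-40,-21,51/13,36]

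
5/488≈0.0102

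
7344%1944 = 1512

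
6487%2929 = 629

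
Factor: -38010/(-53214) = 5^1 * 7^(-1) = 5/7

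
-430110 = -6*71685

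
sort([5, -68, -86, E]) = [-86, -68, E, 5]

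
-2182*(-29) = 63278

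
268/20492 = 67/5123 ≈ 0.0131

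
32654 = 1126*29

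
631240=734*860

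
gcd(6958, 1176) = 98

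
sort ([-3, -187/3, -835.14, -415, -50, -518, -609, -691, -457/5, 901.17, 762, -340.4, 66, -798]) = [-835.14, -798, -691, -609, -518, -415, -340.4, -457/5, -187/3, -50, -3, 66, 762, 901.17]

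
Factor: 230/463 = 2^1 * 5^1 * 23^1 * 463^(-1)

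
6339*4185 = 26528715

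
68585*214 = 14677190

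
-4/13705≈-0.000292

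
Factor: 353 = 353^1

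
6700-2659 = 4041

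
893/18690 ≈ 0.0478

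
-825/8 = -103 - 1/8 ≈ -103.13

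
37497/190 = 197 + 67/190≈197.35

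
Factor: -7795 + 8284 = 3^1 * 163^1 = 489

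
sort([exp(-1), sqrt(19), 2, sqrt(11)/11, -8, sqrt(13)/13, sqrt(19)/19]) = [-8, sqrt(19)/19, sqrt(13)/13, sqrt(11)/11, exp(-1), 2, sqrt(19)]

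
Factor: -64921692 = -1*2^2*3^1*11^1*557^1*883^1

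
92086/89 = 1034 + 60/89 ≈ 1034.67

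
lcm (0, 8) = 0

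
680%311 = 58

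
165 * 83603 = 13794495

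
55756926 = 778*71667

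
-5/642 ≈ -0.00779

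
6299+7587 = 13886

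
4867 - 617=4250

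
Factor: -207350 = -1*2^1*5^2*11^1*13^1*29^1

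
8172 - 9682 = -1510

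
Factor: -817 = -1 * 19^1 * 43^1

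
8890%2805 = 475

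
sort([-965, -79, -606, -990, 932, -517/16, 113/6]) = [-990, -965, -606, -79, -517/16, 113/6, 932]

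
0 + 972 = 972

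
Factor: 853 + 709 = 2^1*11^1*71^1 = 1562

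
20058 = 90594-70536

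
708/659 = 1 + 49/659 ≈ 1.07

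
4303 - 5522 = -1219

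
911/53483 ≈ 0.0170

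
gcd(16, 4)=4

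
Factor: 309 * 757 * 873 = 3^3 * 97^1 * 103^1 * 757^1 = 204206049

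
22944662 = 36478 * 629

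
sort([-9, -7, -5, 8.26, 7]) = [-9, -7, -5, 7, 8.26]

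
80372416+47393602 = 127766018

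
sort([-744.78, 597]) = [-744.78, 597]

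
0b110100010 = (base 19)130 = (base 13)262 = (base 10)418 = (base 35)bx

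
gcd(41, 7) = 1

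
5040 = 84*60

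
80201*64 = 5132864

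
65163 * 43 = 2802009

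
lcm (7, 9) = 63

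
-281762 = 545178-826940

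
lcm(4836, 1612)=4836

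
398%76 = 18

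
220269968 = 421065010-200795042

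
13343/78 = 171 + 5/78 ≈ 171.06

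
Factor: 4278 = 2^1*3^1*23^1*31^1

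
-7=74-81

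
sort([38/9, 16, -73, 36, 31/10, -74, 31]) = [-74, -73, 31/10, 38/9, 16, 31, 36]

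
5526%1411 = 1293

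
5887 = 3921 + 1966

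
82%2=0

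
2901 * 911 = 2642811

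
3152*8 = 25216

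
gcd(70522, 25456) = 74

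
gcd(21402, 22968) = 522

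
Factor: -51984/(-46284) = 2^2*3^1*7^(-1)*19^1*29^(-1) = 228/203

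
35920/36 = 997 + 7/9 ≈ 997.78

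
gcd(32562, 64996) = 2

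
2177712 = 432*5041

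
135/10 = 13 + 1/2 = 13.50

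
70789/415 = 170 + 239/415 ≈ 170.58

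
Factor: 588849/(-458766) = -1*2^(-1)*3^(-1)*7^(-1)*11^(-1)*593^1 = -593/462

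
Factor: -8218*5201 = -1*2^1*7^2*587^1*743^1 = -42741818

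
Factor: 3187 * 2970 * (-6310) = -1 * 2^2 * 3^3 * 5^2 * 11^1 * 631^1 * 3187^1 = -59726610900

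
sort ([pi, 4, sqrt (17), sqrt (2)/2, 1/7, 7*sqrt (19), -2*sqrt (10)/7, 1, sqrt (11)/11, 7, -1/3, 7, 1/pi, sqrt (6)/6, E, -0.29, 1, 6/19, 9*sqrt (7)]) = [-2*sqrt (10)/7, -1/3, -0.29, 1/7, sqrt (11)/11, 6/19, 1/pi, sqrt (6)/6, sqrt (2)/2, 1, 1, E, pi, 4, sqrt (17), 7, 7, 9*sqrt (7), 7*sqrt (19)]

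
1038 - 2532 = -1494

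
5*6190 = 30950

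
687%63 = 57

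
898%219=22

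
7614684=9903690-2289006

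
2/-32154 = -1/16077 ≈ -0.0000622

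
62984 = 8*7873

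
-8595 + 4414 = -4181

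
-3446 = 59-3505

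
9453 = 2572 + 6881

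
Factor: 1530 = 2^1 * 3^2 * 5^1 * 17^1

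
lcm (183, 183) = 183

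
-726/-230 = 3 + 18/115 ≈ 3.16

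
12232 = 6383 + 5849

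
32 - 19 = 13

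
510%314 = 196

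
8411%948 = 827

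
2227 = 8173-5946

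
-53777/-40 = 1344+17/40 ≈ 1344.43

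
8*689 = 5512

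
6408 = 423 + 5985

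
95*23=2185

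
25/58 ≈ 0.431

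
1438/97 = 14 + 80/97 ≈ 14.82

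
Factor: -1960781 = -1*19^1*31^1*3329^1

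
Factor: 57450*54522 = 2^2*3^3*5^2*13^1*233^1*383^1 = 3132288900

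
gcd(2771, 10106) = 163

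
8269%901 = 160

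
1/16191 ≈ 0.0000618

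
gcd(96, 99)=3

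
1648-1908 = -260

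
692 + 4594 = 5286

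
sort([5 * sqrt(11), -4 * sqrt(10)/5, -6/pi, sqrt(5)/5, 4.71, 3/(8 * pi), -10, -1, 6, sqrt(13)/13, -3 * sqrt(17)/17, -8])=[-10, -8, -4 * sqrt(10)/5, -6/pi, -1, -3 * sqrt(17)/17, 3/(8 * pi), sqrt(13)/13, sqrt(5)/5, 4.71, 6, 5 * sqrt(11)]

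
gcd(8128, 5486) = 2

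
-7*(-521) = 3647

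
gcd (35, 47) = 1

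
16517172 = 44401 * 372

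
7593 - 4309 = 3284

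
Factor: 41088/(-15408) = -1*2^3*3^(-1) = -8/3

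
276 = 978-702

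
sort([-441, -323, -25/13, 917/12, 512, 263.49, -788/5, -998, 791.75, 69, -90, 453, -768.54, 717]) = [-998, -768.54, -441, -323, -788/5, -90, -25/13, 69, 917/12, 263.49, 453, 512, 717, 791.75]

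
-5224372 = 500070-5724442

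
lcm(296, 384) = 14208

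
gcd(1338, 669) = 669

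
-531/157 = -3 - 60/157 ≈ -3.38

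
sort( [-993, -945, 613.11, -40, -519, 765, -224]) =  [-993, -945, -519, -224, -40, 613.11, 765]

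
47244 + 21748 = 68992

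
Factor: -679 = -1 * 7^1 * 97^1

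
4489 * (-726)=-3259014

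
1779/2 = 889 + 1/2 = 889.50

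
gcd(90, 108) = 18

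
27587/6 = 4597 + 5/6 ≈ 4597.83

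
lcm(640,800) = 3200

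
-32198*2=-64396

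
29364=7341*4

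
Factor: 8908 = 2^2*17^1*131^1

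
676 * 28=18928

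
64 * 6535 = 418240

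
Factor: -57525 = -1*3^1*5^2*13^1*59^1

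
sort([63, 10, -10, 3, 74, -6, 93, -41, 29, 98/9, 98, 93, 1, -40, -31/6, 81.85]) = [-41, -40, -10, -6, -31/6, 1, 3, 10, 98/9, 29, 63, 74, 81.85, 93, 93, 98]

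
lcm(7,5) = 35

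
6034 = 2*3017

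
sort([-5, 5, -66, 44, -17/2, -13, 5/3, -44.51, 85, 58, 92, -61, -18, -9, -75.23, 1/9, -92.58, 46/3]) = [-92.58, -75.23, -66, -61, -44.51, -18, -13, -9, -17/2, -5, 1/9, 5/3, 5, 46/3, 44, 58, 85, 92]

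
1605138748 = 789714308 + 815424440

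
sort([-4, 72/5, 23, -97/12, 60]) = [-97/12, -4, 72/5, 23, 60]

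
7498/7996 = 3749/3998 ≈ 0.938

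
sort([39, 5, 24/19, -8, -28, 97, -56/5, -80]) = [-80, -28, -56/5, -8, 24/19, 5, 39, 97]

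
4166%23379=4166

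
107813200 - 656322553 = -548509353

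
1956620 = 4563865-2607245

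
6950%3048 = 854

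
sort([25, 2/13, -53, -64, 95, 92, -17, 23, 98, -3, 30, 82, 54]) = [-64, -53, -17, -3, 2/13, 23, 25, 30, 54, 82, 92, 95, 98]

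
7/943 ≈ 0.00742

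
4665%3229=1436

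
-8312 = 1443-9755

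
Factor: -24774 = -1*2^1*3^1*4129^1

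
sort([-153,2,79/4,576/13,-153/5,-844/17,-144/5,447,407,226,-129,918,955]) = [-153,-129,-844/17,-153/5,-144/5,2,79/4,576/13,226,407,447,918,955]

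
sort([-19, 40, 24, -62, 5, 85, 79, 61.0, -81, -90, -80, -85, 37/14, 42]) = [-90, -85, -81, -80, -62, -19, 37/14, 5, 24, 40, 42, 61.0, 79, 85]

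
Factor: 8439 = 3^1*29^1*97^1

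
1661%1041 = 620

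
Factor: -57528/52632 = -1*43^(-1)*47^1 = -47/43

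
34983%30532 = 4451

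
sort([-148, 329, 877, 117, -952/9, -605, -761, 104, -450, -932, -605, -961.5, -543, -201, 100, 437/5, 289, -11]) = [-961.5, -932, -761, -605, -605, -543, -450, -201, -148, -952/9, -11, 437/5, 100, 104, 117, 289, 329, 877]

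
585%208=169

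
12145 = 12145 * 1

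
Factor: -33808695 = -1*3^1*5^1*19^1*313^1*379^1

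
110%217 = 110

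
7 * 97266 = 680862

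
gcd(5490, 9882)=1098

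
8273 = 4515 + 3758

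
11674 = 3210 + 8464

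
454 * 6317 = 2867918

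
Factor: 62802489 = 3^1*23^1*43^1*61^1*347^1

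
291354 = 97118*3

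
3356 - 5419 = -2063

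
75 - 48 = 27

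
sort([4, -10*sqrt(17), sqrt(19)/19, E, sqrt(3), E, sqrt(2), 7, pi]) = [-10*sqrt(17), sqrt(19)/19, sqrt(2), sqrt(3), E, E, pi, 4, 7]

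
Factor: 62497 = 62497^1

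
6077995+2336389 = 8414384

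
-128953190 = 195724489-324677679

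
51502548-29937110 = 21565438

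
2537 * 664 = 1684568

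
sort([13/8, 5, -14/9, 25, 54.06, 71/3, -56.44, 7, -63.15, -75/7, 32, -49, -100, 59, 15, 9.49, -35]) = [-100, -63.15, -56.44, -49, -35, -75/7, -14/9, 13/8, 5, 7, 9.49, 15, 71/3, 25, 32, 54.06, 59]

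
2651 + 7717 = 10368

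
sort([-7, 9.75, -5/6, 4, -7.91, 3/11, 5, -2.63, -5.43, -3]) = [-7.91, -7, -5.43, -3, -2.63, -5/6, 3/11, 4, 5, 9.75]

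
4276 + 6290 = 10566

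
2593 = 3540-947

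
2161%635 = 256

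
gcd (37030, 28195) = 5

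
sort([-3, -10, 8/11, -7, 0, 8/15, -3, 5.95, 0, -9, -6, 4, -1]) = [-10, -9, -7, -6, -3, -3, -1, 0, 0, 8/15, 8/11, 4, 5.95]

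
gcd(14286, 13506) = 6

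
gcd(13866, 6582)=6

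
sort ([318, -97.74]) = [-97.74, 318]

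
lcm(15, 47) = 705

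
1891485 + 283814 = 2175299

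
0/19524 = 0 = 0.00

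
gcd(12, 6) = 6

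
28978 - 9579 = 19399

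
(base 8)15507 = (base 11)5279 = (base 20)h93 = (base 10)6983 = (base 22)e99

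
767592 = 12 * 63966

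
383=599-216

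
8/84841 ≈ 0.0000943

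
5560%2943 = 2617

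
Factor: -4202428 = -1*2^2*97^1*10831^1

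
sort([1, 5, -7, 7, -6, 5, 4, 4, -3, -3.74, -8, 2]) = [-8, -7, -6, -3.74, -3, 1, 2, 4, 4, 5, 5, 7]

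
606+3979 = 4585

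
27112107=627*43241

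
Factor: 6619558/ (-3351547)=-1*2^1*11^1*1609^ (-1)*2083^ (-1)*300889^1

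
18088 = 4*4522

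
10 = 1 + 9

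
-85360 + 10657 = -74703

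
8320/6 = 4160/3 ≈ 1386.67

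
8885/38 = 233 + 31/38 ≈ 233.82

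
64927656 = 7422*8748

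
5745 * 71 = 407895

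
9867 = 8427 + 1440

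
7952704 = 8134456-181752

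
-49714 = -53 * 938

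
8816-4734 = 4082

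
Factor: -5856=-1 * 2^5 * 3^1 * 61^1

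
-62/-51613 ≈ 0.00120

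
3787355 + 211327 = 3998682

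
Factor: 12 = 2^2*3^1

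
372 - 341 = 31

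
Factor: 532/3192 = 2^(-1) * 3^(-1) = 1/6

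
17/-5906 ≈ -0.00288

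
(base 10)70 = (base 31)28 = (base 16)46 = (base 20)3a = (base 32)26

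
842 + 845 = 1687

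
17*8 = 136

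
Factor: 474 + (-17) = 457^1 = 457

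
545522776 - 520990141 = 24532635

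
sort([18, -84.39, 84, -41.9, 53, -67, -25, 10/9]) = [-84.39, -67, -41.9, -25, 10/9, 18, 53, 84]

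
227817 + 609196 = 837013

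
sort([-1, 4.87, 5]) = [-1, 4.87, 5]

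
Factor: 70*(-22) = -1*2^2*5^1*7^1*11^1 = -1540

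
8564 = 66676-58112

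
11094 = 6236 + 4858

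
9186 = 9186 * 1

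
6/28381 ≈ 0.000211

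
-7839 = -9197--1358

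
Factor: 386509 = 59^1*6551^1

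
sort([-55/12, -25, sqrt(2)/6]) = [-25, -55/12, sqrt(2)/6]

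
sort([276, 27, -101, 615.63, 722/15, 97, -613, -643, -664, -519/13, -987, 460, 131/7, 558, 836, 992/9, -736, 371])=[-987, -736, -664, -643, -613, -101, -519/13, 131/7, 27, 722/15, 97, 992/9, 276, 371, 460, 558, 615.63, 836]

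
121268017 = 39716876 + 81551141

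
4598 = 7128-2530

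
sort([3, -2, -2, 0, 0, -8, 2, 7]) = [-8, -2, -2, 0, 0, 2, 3, 7]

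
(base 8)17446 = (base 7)32151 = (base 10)7974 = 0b1111100100110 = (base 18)16b0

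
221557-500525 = -278968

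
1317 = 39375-38058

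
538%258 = 22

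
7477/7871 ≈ 0.950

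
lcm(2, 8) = 8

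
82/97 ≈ 0.845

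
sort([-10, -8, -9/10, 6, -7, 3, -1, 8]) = [-10, -8, -7, -1, -9/10, 3, 6, 8]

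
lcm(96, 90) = 1440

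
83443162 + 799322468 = 882765630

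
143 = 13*11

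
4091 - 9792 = -5701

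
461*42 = 19362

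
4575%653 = 4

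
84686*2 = 169372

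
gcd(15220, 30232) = 4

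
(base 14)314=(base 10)606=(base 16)25e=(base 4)21132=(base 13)378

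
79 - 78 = 1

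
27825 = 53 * 525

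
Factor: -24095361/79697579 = -1 * 3^1 * 13^(-1) * 463^(-1) * 13241^(-1) * 8031787^1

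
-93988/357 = -263 - 97/357 ≈ -263.27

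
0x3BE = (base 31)US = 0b1110111110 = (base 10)958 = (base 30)11S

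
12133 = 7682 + 4451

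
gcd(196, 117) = 1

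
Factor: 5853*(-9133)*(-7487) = 3^1*1951^1*7487^1*9133^1 = 400220946663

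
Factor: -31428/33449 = -1*2^2*3^4*13^(-1)*31^(-1)*83^(-1)*97^1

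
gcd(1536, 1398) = 6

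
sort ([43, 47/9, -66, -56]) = [-66, -56, 47/9, 43]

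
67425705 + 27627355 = 95053060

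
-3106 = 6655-9761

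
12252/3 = 4084 = 4084.00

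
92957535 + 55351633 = 148309168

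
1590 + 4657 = 6247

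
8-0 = 8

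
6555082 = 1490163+5064919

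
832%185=92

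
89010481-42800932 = 46209549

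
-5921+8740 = 2819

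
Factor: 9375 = 3^1*5^5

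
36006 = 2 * 18003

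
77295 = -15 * (-5153)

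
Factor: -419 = -1 * 419^1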